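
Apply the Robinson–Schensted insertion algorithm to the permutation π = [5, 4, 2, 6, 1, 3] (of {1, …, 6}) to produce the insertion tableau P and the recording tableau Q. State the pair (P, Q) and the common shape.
P = [1, 3] / [2, 6] / [4] / [5];  Q = [1, 4] / [2, 6] / [3] / [5];  common shape = (2, 2, 1, 1)

Row-insert the values π_1, π_2, … into P one at a time, bumping the leftmost entry strictly greater than the inserted value down to the next row. The recording tableau Q records, in position (i, j), the step at which that cell was added to P.
  Insert 5 (step 1): P = [5];  Q = [1]
  Insert 4 (step 2): P = [4] / [5];  Q = [1] / [2]
  Insert 2 (step 3): P = [2] / [4] / [5];  Q = [1] / [2] / [3]
  Insert 6 (step 4): P = [2, 6] / [4] / [5];  Q = [1, 4] / [2] / [3]
  Insert 1 (step 5): P = [1, 6] / [2] / [4] / [5];  Q = [1, 4] / [2] / [3] / [5]
  Insert 3 (step 6): P = [1, 3] / [2, 6] / [4] / [5];  Q = [1, 4] / [2, 6] / [3] / [5]
Final shape: (2, 2, 1, 1).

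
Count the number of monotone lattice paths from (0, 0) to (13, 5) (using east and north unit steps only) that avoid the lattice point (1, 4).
Number of paths = 8503

Total paths from (0, 0) to (13, 5): C(18, 13) = 8568. Paths through (1, 4): (paths (0, 0) → (1, 4)) × (paths (1, 4) → (13, 5)) = C(5, 1) · C(13, 12) = 5 · 13 = 65. Avoidance count = 8568 − 65 = 8503.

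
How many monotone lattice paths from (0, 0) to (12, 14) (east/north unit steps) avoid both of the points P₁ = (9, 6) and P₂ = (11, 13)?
Number of paths = 4199947

Inclusion–exclusion. Total paths: C(26, 12) = 9657700. Through P₁: C(15, 9)·C(11, 3) = 825825. Through P₂: C(24, 11)·C(2, 1) = 4992288. Since P₁ is strictly southwest of P₂, a monotone path through both must visit P₁ then P₂; paths through both = C(15, 9)·C(9, 2)·C(2, 1) = 360360. Avoid both = 9657700 − 825825 − 4992288 + 360360 = 4199947.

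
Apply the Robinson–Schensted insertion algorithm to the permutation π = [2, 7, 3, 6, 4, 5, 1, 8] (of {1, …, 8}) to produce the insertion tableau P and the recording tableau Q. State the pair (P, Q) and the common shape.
P = [1, 3, 4, 5, 8] / [2] / [6] / [7];  Q = [1, 2, 4, 6, 8] / [3] / [5] / [7];  common shape = (5, 1, 1, 1)

Row-insert the values π_1, π_2, … into P one at a time, bumping the leftmost entry strictly greater than the inserted value down to the next row. The recording tableau Q records, in position (i, j), the step at which that cell was added to P.
  Insert 2 (step 1): P = [2];  Q = [1]
  Insert 7 (step 2): P = [2, 7];  Q = [1, 2]
  Insert 3 (step 3): P = [2, 3] / [7];  Q = [1, 2] / [3]
  Insert 6 (step 4): P = [2, 3, 6] / [7];  Q = [1, 2, 4] / [3]
  Insert 4 (step 5): P = [2, 3, 4] / [6] / [7];  Q = [1, 2, 4] / [3] / [5]
  Insert 5 (step 6): P = [2, 3, 4, 5] / [6] / [7];  Q = [1, 2, 4, 6] / [3] / [5]
  Insert 1 (step 7): P = [1, 3, 4, 5] / [2] / [6] / [7];  Q = [1, 2, 4, 6] / [3] / [5] / [7]
  Insert 8 (step 8): P = [1, 3, 4, 5, 8] / [2] / [6] / [7];  Q = [1, 2, 4, 6, 8] / [3] / [5] / [7]
Final shape: (5, 1, 1, 1).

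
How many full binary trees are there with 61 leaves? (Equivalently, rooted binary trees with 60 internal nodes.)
C_60 = 1583850964596120042686772779038896

These full binary trees are counted by the Catalan number C_n = (1/(n + 1)) · C(2n, n). For n = 60: C_60 = (1/61) · C(120, 60) = 96614908840363322603893139521372656/61 = 1583850964596120042686772779038896.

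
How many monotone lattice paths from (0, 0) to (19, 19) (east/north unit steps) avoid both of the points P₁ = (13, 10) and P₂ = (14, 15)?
Number of paths = 20711723606

Inclusion–exclusion. Total paths: C(38, 19) = 35345263800. Through P₁: C(23, 13)·C(15, 6) = 5726050330. Through P₂: C(29, 14)·C(9, 5) = 9772403760. Since P₁ is strictly southwest of P₂, a monotone path through both must visit P₁ then P₂; paths through both = C(23, 13)·C(6, 1)·C(9, 5) = 864913896. Avoid both = 35345263800 − 5726050330 − 9772403760 + 864913896 = 20711723606.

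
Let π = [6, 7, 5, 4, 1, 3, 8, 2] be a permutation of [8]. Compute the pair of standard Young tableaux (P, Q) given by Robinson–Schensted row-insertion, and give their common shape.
P = [1, 2, 8] / [3, 7] / [4] / [5] / [6];  Q = [1, 2, 7] / [3, 6] / [4] / [5] / [8];  common shape = (3, 2, 1, 1, 1)

Row-insert the values π_1, π_2, … into P one at a time, bumping the leftmost entry strictly greater than the inserted value down to the next row. The recording tableau Q records, in position (i, j), the step at which that cell was added to P.
  Insert 6 (step 1): P = [6];  Q = [1]
  Insert 7 (step 2): P = [6, 7];  Q = [1, 2]
  Insert 5 (step 3): P = [5, 7] / [6];  Q = [1, 2] / [3]
  Insert 4 (step 4): P = [4, 7] / [5] / [6];  Q = [1, 2] / [3] / [4]
  Insert 1 (step 5): P = [1, 7] / [4] / [5] / [6];  Q = [1, 2] / [3] / [4] / [5]
  Insert 3 (step 6): P = [1, 3] / [4, 7] / [5] / [6];  Q = [1, 2] / [3, 6] / [4] / [5]
  Insert 8 (step 7): P = [1, 3, 8] / [4, 7] / [5] / [6];  Q = [1, 2, 7] / [3, 6] / [4] / [5]
  Insert 2 (step 8): P = [1, 2, 8] / [3, 7] / [4] / [5] / [6];  Q = [1, 2, 7] / [3, 6] / [4] / [5] / [8]
Final shape: (3, 2, 1, 1, 1).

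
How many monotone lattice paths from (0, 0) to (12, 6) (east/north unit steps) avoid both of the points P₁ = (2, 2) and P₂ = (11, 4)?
Number of paths = 9453

Inclusion–exclusion. Total paths: C(18, 12) = 18564. Through P₁: C(4, 2)·C(14, 10) = 6006. Through P₂: C(15, 11)·C(3, 1) = 4095. Since P₁ is strictly southwest of P₂, a monotone path through both must visit P₁ then P₂; paths through both = C(4, 2)·C(11, 9)·C(3, 1) = 990. Avoid both = 18564 − 6006 − 4095 + 990 = 9453.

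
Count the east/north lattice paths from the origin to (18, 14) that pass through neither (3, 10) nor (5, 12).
Number of paths = 469857504

Inclusion–exclusion. Total paths: C(32, 18) = 471435600. Through P₁: C(13, 3)·C(19, 15) = 1108536. Through P₂: C(17, 5)·C(15, 13) = 649740. Since P₁ is strictly southwest of P₂, a monotone path through both must visit P₁ then P₂; paths through both = C(13, 3)·C(4, 2)·C(15, 13) = 180180. Avoid both = 471435600 − 1108536 − 649740 + 180180 = 469857504.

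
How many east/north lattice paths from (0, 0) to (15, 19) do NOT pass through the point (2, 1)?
Number of paths = 1237208295

Total paths from (0, 0) to (15, 19): C(34, 15) = 1855967520. Paths through (2, 1): (paths (0, 0) → (2, 1)) × (paths (2, 1) → (15, 19)) = C(3, 2) · C(31, 13) = 3 · 206253075 = 618759225. Avoidance count = 1855967520 − 618759225 = 1237208295.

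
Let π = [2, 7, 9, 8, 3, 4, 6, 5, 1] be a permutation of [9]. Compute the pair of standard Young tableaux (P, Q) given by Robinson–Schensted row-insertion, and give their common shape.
P = [1, 3, 4, 5] / [2, 8] / [6] / [7] / [9];  Q = [1, 2, 3, 7] / [4, 6] / [5] / [8] / [9];  common shape = (4, 2, 1, 1, 1)

Row-insert the values π_1, π_2, … into P one at a time, bumping the leftmost entry strictly greater than the inserted value down to the next row. The recording tableau Q records, in position (i, j), the step at which that cell was added to P.
  Insert 2 (step 1): P = [2];  Q = [1]
  Insert 7 (step 2): P = [2, 7];  Q = [1, 2]
  Insert 9 (step 3): P = [2, 7, 9];  Q = [1, 2, 3]
  Insert 8 (step 4): P = [2, 7, 8] / [9];  Q = [1, 2, 3] / [4]
  Insert 3 (step 5): P = [2, 3, 8] / [7] / [9];  Q = [1, 2, 3] / [4] / [5]
  Insert 4 (step 6): P = [2, 3, 4] / [7, 8] / [9];  Q = [1, 2, 3] / [4, 6] / [5]
  Insert 6 (step 7): P = [2, 3, 4, 6] / [7, 8] / [9];  Q = [1, 2, 3, 7] / [4, 6] / [5]
  Insert 5 (step 8): P = [2, 3, 4, 5] / [6, 8] / [7] / [9];  Q = [1, 2, 3, 7] / [4, 6] / [5] / [8]
  Insert 1 (step 9): P = [1, 3, 4, 5] / [2, 8] / [6] / [7] / [9];  Q = [1, 2, 3, 7] / [4, 6] / [5] / [8] / [9]
Final shape: (4, 2, 1, 1, 1).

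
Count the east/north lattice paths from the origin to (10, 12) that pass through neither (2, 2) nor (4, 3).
Number of paths = 299013

Inclusion–exclusion. Total paths: C(22, 10) = 646646. Through P₁: C(4, 2)·C(18, 8) = 262548. Through P₂: C(7, 4)·C(15, 6) = 175175. Since P₁ is strictly southwest of P₂, a monotone path through both must visit P₁ then P₂; paths through both = C(4, 2)·C(3, 2)·C(15, 6) = 90090. Avoid both = 646646 − 262548 − 175175 + 90090 = 299013.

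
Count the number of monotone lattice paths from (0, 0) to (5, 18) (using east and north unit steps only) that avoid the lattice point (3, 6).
Number of paths = 26005

Total paths from (0, 0) to (5, 18): C(23, 5) = 33649. Paths through (3, 6): (paths (0, 0) → (3, 6)) × (paths (3, 6) → (5, 18)) = C(9, 3) · C(14, 2) = 84 · 91 = 7644. Avoidance count = 33649 − 7644 = 26005.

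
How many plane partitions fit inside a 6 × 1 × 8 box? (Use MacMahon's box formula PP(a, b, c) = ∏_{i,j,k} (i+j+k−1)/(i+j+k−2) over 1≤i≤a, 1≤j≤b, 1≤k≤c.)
PP(6, 1, 8) = 3003

Evaluate the triple product over i = 1..6, j = 1..1, k = 1..8. The factors are (2/1) · (3/2) · (4/3) · (5/4) · (6/5) · (7/6) · (8/7) · (9/8) · … (48 factors total). The numerators and denominators telescope so the product is an integer; carrying out the multiplication exactly gives PP(6, 1, 8) = 3003.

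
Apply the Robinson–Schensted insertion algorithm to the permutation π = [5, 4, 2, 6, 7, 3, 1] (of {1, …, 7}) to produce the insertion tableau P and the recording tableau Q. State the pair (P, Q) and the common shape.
P = [1, 3, 7] / [2, 6] / [4] / [5];  Q = [1, 4, 5] / [2, 6] / [3] / [7];  common shape = (3, 2, 1, 1)

Row-insert the values π_1, π_2, … into P one at a time, bumping the leftmost entry strictly greater than the inserted value down to the next row. The recording tableau Q records, in position (i, j), the step at which that cell was added to P.
  Insert 5 (step 1): P = [5];  Q = [1]
  Insert 4 (step 2): P = [4] / [5];  Q = [1] / [2]
  Insert 2 (step 3): P = [2] / [4] / [5];  Q = [1] / [2] / [3]
  Insert 6 (step 4): P = [2, 6] / [4] / [5];  Q = [1, 4] / [2] / [3]
  Insert 7 (step 5): P = [2, 6, 7] / [4] / [5];  Q = [1, 4, 5] / [2] / [3]
  Insert 3 (step 6): P = [2, 3, 7] / [4, 6] / [5];  Q = [1, 4, 5] / [2, 6] / [3]
  Insert 1 (step 7): P = [1, 3, 7] / [2, 6] / [4] / [5];  Q = [1, 4, 5] / [2, 6] / [3] / [7]
Final shape: (3, 2, 1, 1).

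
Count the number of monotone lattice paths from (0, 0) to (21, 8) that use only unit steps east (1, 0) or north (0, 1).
Number of paths = 4292145

A monotone lattice path from (0, 0) to (21, 8) consists of 21 east steps and 8 north steps in some order, so it is determined by which 21 of the 29 steps are east. The count is C(29, 21) = 4292145.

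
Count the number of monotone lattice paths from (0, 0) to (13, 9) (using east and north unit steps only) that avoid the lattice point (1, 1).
Number of paths = 245480

Total paths from (0, 0) to (13, 9): C(22, 13) = 497420. Paths through (1, 1): (paths (0, 0) → (1, 1)) × (paths (1, 1) → (13, 9)) = C(2, 1) · C(20, 12) = 2 · 125970 = 251940. Avoidance count = 497420 − 251940 = 245480.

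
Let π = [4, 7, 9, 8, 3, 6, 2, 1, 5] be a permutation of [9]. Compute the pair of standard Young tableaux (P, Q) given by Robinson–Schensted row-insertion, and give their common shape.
P = [1, 5, 8] / [2, 6] / [3, 7] / [4] / [9];  Q = [1, 2, 3] / [4, 6] / [5, 9] / [7] / [8];  common shape = (3, 2, 2, 1, 1)

Row-insert the values π_1, π_2, … into P one at a time, bumping the leftmost entry strictly greater than the inserted value down to the next row. The recording tableau Q records, in position (i, j), the step at which that cell was added to P.
  Insert 4 (step 1): P = [4];  Q = [1]
  Insert 7 (step 2): P = [4, 7];  Q = [1, 2]
  Insert 9 (step 3): P = [4, 7, 9];  Q = [1, 2, 3]
  Insert 8 (step 4): P = [4, 7, 8] / [9];  Q = [1, 2, 3] / [4]
  Insert 3 (step 5): P = [3, 7, 8] / [4] / [9];  Q = [1, 2, 3] / [4] / [5]
  Insert 6 (step 6): P = [3, 6, 8] / [4, 7] / [9];  Q = [1, 2, 3] / [4, 6] / [5]
  Insert 2 (step 7): P = [2, 6, 8] / [3, 7] / [4] / [9];  Q = [1, 2, 3] / [4, 6] / [5] / [7]
  Insert 1 (step 8): P = [1, 6, 8] / [2, 7] / [3] / [4] / [9];  Q = [1, 2, 3] / [4, 6] / [5] / [7] / [8]
  Insert 5 (step 9): P = [1, 5, 8] / [2, 6] / [3, 7] / [4] / [9];  Q = [1, 2, 3] / [4, 6] / [5, 9] / [7] / [8]
Final shape: (3, 2, 2, 1, 1).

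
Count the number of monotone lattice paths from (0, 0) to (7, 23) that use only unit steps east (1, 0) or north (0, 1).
Number of paths = 2035800

A monotone lattice path from (0, 0) to (7, 23) consists of 7 east steps and 23 north steps in some order, so it is determined by which 7 of the 30 steps are east. The count is C(30, 7) = 2035800.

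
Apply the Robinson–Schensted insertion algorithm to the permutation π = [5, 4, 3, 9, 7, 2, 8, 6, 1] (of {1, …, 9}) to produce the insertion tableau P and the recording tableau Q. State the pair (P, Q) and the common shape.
P = [1, 6, 8] / [2, 7] / [3, 9] / [4] / [5];  Q = [1, 4, 7] / [2, 5] / [3, 8] / [6] / [9];  common shape = (3, 2, 2, 1, 1)

Row-insert the values π_1, π_2, … into P one at a time, bumping the leftmost entry strictly greater than the inserted value down to the next row. The recording tableau Q records, in position (i, j), the step at which that cell was added to P.
  Insert 5 (step 1): P = [5];  Q = [1]
  Insert 4 (step 2): P = [4] / [5];  Q = [1] / [2]
  Insert 3 (step 3): P = [3] / [4] / [5];  Q = [1] / [2] / [3]
  Insert 9 (step 4): P = [3, 9] / [4] / [5];  Q = [1, 4] / [2] / [3]
  Insert 7 (step 5): P = [3, 7] / [4, 9] / [5];  Q = [1, 4] / [2, 5] / [3]
  Insert 2 (step 6): P = [2, 7] / [3, 9] / [4] / [5];  Q = [1, 4] / [2, 5] / [3] / [6]
  Insert 8 (step 7): P = [2, 7, 8] / [3, 9] / [4] / [5];  Q = [1, 4, 7] / [2, 5] / [3] / [6]
  Insert 6 (step 8): P = [2, 6, 8] / [3, 7] / [4, 9] / [5];  Q = [1, 4, 7] / [2, 5] / [3, 8] / [6]
  Insert 1 (step 9): P = [1, 6, 8] / [2, 7] / [3, 9] / [4] / [5];  Q = [1, 4, 7] / [2, 5] / [3, 8] / [6] / [9]
Final shape: (3, 2, 2, 1, 1).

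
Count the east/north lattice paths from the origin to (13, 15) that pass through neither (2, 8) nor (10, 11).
Number of paths = 23924895

Inclusion–exclusion. Total paths: C(28, 13) = 37442160. Through P₁: C(10, 2)·C(18, 11) = 1432080. Through P₂: C(21, 10)·C(7, 3) = 12345060. Since P₁ is strictly southwest of P₂, a monotone path through both must visit P₁ then P₂; paths through both = C(10, 2)·C(11, 8)·C(7, 3) = 259875. Avoid both = 37442160 − 1432080 − 12345060 + 259875 = 23924895.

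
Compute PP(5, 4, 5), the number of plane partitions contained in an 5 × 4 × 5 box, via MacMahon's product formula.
PP(5, 4, 5) = 16818516

Evaluate the triple product over i = 1..5, j = 1..4, k = 1..5. The factors are (2/1) · (3/2) · (4/3) · (5/4) · (6/5) · (3/2) · (4/3) · (5/4) · … (100 factors total). The numerators and denominators telescope so the product is an integer; carrying out the multiplication exactly gives PP(5, 4, 5) = 16818516.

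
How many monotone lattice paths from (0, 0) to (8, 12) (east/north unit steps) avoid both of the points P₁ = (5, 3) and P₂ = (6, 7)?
Number of paths = 83494

Inclusion–exclusion. Total paths: C(20, 8) = 125970. Through P₁: C(8, 5)·C(12, 3) = 12320. Through P₂: C(13, 6)·C(7, 2) = 36036. Since P₁ is strictly southwest of P₂, a monotone path through both must visit P₁ then P₂; paths through both = C(8, 5)·C(5, 1)·C(7, 2) = 5880. Avoid both = 125970 − 12320 − 36036 + 5880 = 83494.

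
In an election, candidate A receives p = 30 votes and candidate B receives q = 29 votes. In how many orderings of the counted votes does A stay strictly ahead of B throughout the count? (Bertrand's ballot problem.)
Strict-lead orderings = 1002242216651368

Total orderings of the 59 votes with 30 for A: C(59, 30) = 59132290782430712. By the Bertrand ballot formula (Cycle Lemma / reflection principle), the number of orderings in which A is strictly ahead of B throughout is (p − q)/(p + q) · C(p + q, p) = (30 − 29)/(30 + 29) · 59132290782430712 = 1002242216651368.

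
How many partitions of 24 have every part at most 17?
p(24, parts ≤ 17) = 1545

Use the recurrence p(n, m) = p(n, m−1) + p(n−m, m): either the largest part is < m (count p(n, m−1)) or the largest part is exactly m (remove one copy of m, count p(n−m, m)). With p(0, ·) = 1 this gives p(24, parts ≤ 17) = 1545. (By conjugating Young diagrams, this also counts partitions of 24 into at most 17 parts.)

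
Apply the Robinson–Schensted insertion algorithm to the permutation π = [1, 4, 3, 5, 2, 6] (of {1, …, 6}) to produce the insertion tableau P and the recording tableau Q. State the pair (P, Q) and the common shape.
P = [1, 2, 5, 6] / [3] / [4];  Q = [1, 2, 4, 6] / [3] / [5];  common shape = (4, 1, 1)

Row-insert the values π_1, π_2, … into P one at a time, bumping the leftmost entry strictly greater than the inserted value down to the next row. The recording tableau Q records, in position (i, j), the step at which that cell was added to P.
  Insert 1 (step 1): P = [1];  Q = [1]
  Insert 4 (step 2): P = [1, 4];  Q = [1, 2]
  Insert 3 (step 3): P = [1, 3] / [4];  Q = [1, 2] / [3]
  Insert 5 (step 4): P = [1, 3, 5] / [4];  Q = [1, 2, 4] / [3]
  Insert 2 (step 5): P = [1, 2, 5] / [3] / [4];  Q = [1, 2, 4] / [3] / [5]
  Insert 6 (step 6): P = [1, 2, 5, 6] / [3] / [4];  Q = [1, 2, 4, 6] / [3] / [5]
Final shape: (4, 1, 1).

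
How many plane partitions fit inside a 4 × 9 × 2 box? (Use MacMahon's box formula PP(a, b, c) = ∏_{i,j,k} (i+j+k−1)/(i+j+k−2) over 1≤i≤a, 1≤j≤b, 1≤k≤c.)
PP(4, 9, 2) = 143143

Evaluate the triple product over i = 1..4, j = 1..9, k = 1..2. The factors are (2/1) · (3/2) · (3/2) · (4/3) · (4/3) · (5/4) · (5/4) · (6/5) · … (72 factors total). The numerators and denominators telescope so the product is an integer; carrying out the multiplication exactly gives PP(4, 9, 2) = 143143.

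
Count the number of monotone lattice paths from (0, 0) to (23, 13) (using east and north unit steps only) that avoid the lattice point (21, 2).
Number of paths = 2310769866

Total paths from (0, 0) to (23, 13): C(36, 23) = 2310789600. Paths through (21, 2): (paths (0, 0) → (21, 2)) × (paths (21, 2) → (23, 13)) = C(23, 21) · C(13, 2) = 253 · 78 = 19734. Avoidance count = 2310789600 − 19734 = 2310769866.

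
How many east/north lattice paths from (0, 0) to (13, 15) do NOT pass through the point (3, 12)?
Number of paths = 37312030

Total paths from (0, 0) to (13, 15): C(28, 13) = 37442160. Paths through (3, 12): (paths (0, 0) → (3, 12)) × (paths (3, 12) → (13, 15)) = C(15, 3) · C(13, 10) = 455 · 286 = 130130. Avoidance count = 37442160 − 130130 = 37312030.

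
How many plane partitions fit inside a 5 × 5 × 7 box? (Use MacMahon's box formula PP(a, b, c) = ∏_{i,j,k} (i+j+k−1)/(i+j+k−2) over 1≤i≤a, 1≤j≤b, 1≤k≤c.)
PP(5, 5, 7) = 30107635272

Evaluate the triple product over i = 1..5, j = 1..5, k = 1..7. The factors are (2/1) · (3/2) · (4/3) · (5/4) · (6/5) · (7/6) · (8/7) · (3/2) · … (175 factors total). The numerators and denominators telescope so the product is an integer; carrying out the multiplication exactly gives PP(5, 5, 7) = 30107635272.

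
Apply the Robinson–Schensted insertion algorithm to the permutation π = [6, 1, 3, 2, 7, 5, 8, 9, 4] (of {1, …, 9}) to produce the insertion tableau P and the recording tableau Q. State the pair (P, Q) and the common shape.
P = [1, 2, 4, 8, 9] / [3, 5] / [6, 7];  Q = [1, 3, 5, 7, 8] / [2, 6] / [4, 9];  common shape = (5, 2, 2)

Row-insert the values π_1, π_2, … into P one at a time, bumping the leftmost entry strictly greater than the inserted value down to the next row. The recording tableau Q records, in position (i, j), the step at which that cell was added to P.
  Insert 6 (step 1): P = [6];  Q = [1]
  Insert 1 (step 2): P = [1] / [6];  Q = [1] / [2]
  Insert 3 (step 3): P = [1, 3] / [6];  Q = [1, 3] / [2]
  Insert 2 (step 4): P = [1, 2] / [3] / [6];  Q = [1, 3] / [2] / [4]
  Insert 7 (step 5): P = [1, 2, 7] / [3] / [6];  Q = [1, 3, 5] / [2] / [4]
  Insert 5 (step 6): P = [1, 2, 5] / [3, 7] / [6];  Q = [1, 3, 5] / [2, 6] / [4]
  Insert 8 (step 7): P = [1, 2, 5, 8] / [3, 7] / [6];  Q = [1, 3, 5, 7] / [2, 6] / [4]
  Insert 9 (step 8): P = [1, 2, 5, 8, 9] / [3, 7] / [6];  Q = [1, 3, 5, 7, 8] / [2, 6] / [4]
  Insert 4 (step 9): P = [1, 2, 4, 8, 9] / [3, 5] / [6, 7];  Q = [1, 3, 5, 7, 8] / [2, 6] / [4, 9]
Final shape: (5, 2, 2).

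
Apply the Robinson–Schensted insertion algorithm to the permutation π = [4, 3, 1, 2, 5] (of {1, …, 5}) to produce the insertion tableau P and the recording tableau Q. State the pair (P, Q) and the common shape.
P = [1, 2, 5] / [3] / [4];  Q = [1, 4, 5] / [2] / [3];  common shape = (3, 1, 1)

Row-insert the values π_1, π_2, … into P one at a time, bumping the leftmost entry strictly greater than the inserted value down to the next row. The recording tableau Q records, in position (i, j), the step at which that cell was added to P.
  Insert 4 (step 1): P = [4];  Q = [1]
  Insert 3 (step 2): P = [3] / [4];  Q = [1] / [2]
  Insert 1 (step 3): P = [1] / [3] / [4];  Q = [1] / [2] / [3]
  Insert 2 (step 4): P = [1, 2] / [3] / [4];  Q = [1, 4] / [2] / [3]
  Insert 5 (step 5): P = [1, 2, 5] / [3] / [4];  Q = [1, 4, 5] / [2] / [3]
Final shape: (3, 1, 1).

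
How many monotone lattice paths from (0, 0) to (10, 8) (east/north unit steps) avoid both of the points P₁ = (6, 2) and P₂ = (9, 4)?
Number of paths = 35703

Inclusion–exclusion. Total paths: C(18, 10) = 43758. Through P₁: C(8, 6)·C(10, 4) = 5880. Through P₂: C(13, 9)·C(5, 1) = 3575. Since P₁ is strictly southwest of P₂, a monotone path through both must visit P₁ then P₂; paths through both = C(8, 6)·C(5, 3)·C(5, 1) = 1400. Avoid both = 43758 − 5880 − 3575 + 1400 = 35703.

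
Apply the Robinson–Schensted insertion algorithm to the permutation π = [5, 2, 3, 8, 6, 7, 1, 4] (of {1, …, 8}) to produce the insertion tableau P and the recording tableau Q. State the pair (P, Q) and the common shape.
P = [1, 3, 4, 7] / [2, 6] / [5, 8];  Q = [1, 3, 4, 6] / [2, 5] / [7, 8];  common shape = (4, 2, 2)

Row-insert the values π_1, π_2, … into P one at a time, bumping the leftmost entry strictly greater than the inserted value down to the next row. The recording tableau Q records, in position (i, j), the step at which that cell was added to P.
  Insert 5 (step 1): P = [5];  Q = [1]
  Insert 2 (step 2): P = [2] / [5];  Q = [1] / [2]
  Insert 3 (step 3): P = [2, 3] / [5];  Q = [1, 3] / [2]
  Insert 8 (step 4): P = [2, 3, 8] / [5];  Q = [1, 3, 4] / [2]
  Insert 6 (step 5): P = [2, 3, 6] / [5, 8];  Q = [1, 3, 4] / [2, 5]
  Insert 7 (step 6): P = [2, 3, 6, 7] / [5, 8];  Q = [1, 3, 4, 6] / [2, 5]
  Insert 1 (step 7): P = [1, 3, 6, 7] / [2, 8] / [5];  Q = [1, 3, 4, 6] / [2, 5] / [7]
  Insert 4 (step 8): P = [1, 3, 4, 7] / [2, 6] / [5, 8];  Q = [1, 3, 4, 6] / [2, 5] / [7, 8]
Final shape: (4, 2, 2).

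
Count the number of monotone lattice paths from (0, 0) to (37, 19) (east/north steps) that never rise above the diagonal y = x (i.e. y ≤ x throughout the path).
Number of paths = 212327989773900

By the reflection principle (André's argument), the number of monotone paths to (37, 19) with n ≤ m that never go above y = x is C(56, 37) − C(56, 38) = 424655979547800 − 212327989773900 = 212327989773900.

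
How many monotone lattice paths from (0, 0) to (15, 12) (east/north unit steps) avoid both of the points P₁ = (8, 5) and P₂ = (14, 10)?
Number of paths = 8866890

Inclusion–exclusion. Total paths: C(27, 15) = 17383860. Through P₁: C(13, 8)·C(14, 7) = 4416984. Through P₂: C(24, 14)·C(3, 1) = 5883768. Since P₁ is strictly southwest of P₂, a monotone path through both must visit P₁ then P₂; paths through both = C(13, 8)·C(11, 6)·C(3, 1) = 1783782. Avoid both = 17383860 − 4416984 − 5883768 + 1783782 = 8866890.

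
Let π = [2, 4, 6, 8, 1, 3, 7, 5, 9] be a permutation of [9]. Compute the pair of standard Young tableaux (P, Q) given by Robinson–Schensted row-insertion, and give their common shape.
P = [1, 3, 5, 7, 9] / [2, 4, 6] / [8];  Q = [1, 2, 3, 4, 9] / [5, 6, 7] / [8];  common shape = (5, 3, 1)

Row-insert the values π_1, π_2, … into P one at a time, bumping the leftmost entry strictly greater than the inserted value down to the next row. The recording tableau Q records, in position (i, j), the step at which that cell was added to P.
  Insert 2 (step 1): P = [2];  Q = [1]
  Insert 4 (step 2): P = [2, 4];  Q = [1, 2]
  Insert 6 (step 3): P = [2, 4, 6];  Q = [1, 2, 3]
  Insert 8 (step 4): P = [2, 4, 6, 8];  Q = [1, 2, 3, 4]
  Insert 1 (step 5): P = [1, 4, 6, 8] / [2];  Q = [1, 2, 3, 4] / [5]
  Insert 3 (step 6): P = [1, 3, 6, 8] / [2, 4];  Q = [1, 2, 3, 4] / [5, 6]
  Insert 7 (step 7): P = [1, 3, 6, 7] / [2, 4, 8];  Q = [1, 2, 3, 4] / [5, 6, 7]
  Insert 5 (step 8): P = [1, 3, 5, 7] / [2, 4, 6] / [8];  Q = [1, 2, 3, 4] / [5, 6, 7] / [8]
  Insert 9 (step 9): P = [1, 3, 5, 7, 9] / [2, 4, 6] / [8];  Q = [1, 2, 3, 4, 9] / [5, 6, 7] / [8]
Final shape: (5, 3, 1).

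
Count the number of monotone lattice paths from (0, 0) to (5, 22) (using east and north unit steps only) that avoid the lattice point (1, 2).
Number of paths = 48852

Total paths from (0, 0) to (5, 22): C(27, 5) = 80730. Paths through (1, 2): (paths (0, 0) → (1, 2)) × (paths (1, 2) → (5, 22)) = C(3, 1) · C(24, 4) = 3 · 10626 = 31878. Avoidance count = 80730 − 31878 = 48852.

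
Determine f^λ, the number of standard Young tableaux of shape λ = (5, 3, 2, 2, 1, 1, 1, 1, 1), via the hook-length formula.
# SYT of shape (5, 3, 2, 2, 1, 1, 1, 1, 1) = 908820

Hook-length formula: f^λ = n! / Π hook(c), product over all cells c of the Young diagram. For λ = (5, 3, 2, 2, 1, 1, 1, 1, 1), n = 17 boxes. Hook lengths by row (left-to-right, top-to-bottom): [13, 7, 4, 2, 1]; [10, 4, 1]; [8, 2]; [7, 1]; [5]; [4]; [3]; [2]; [1]. Product of hooks = 391372800. So f^λ = 17! / 391372800 = 355687428096000 / 391372800 = 908820.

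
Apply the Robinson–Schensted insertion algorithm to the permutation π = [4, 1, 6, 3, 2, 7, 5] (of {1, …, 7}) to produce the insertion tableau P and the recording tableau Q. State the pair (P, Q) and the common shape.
P = [1, 2, 5] / [3, 6, 7] / [4];  Q = [1, 3, 6] / [2, 4, 7] / [5];  common shape = (3, 3, 1)

Row-insert the values π_1, π_2, … into P one at a time, bumping the leftmost entry strictly greater than the inserted value down to the next row. The recording tableau Q records, in position (i, j), the step at which that cell was added to P.
  Insert 4 (step 1): P = [4];  Q = [1]
  Insert 1 (step 2): P = [1] / [4];  Q = [1] / [2]
  Insert 6 (step 3): P = [1, 6] / [4];  Q = [1, 3] / [2]
  Insert 3 (step 4): P = [1, 3] / [4, 6];  Q = [1, 3] / [2, 4]
  Insert 2 (step 5): P = [1, 2] / [3, 6] / [4];  Q = [1, 3] / [2, 4] / [5]
  Insert 7 (step 6): P = [1, 2, 7] / [3, 6] / [4];  Q = [1, 3, 6] / [2, 4] / [5]
  Insert 5 (step 7): P = [1, 2, 5] / [3, 6, 7] / [4];  Q = [1, 3, 6] / [2, 4, 7] / [5]
Final shape: (3, 3, 1).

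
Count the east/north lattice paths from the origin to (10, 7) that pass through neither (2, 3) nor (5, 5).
Number of paths = 11306

Inclusion–exclusion. Total paths: C(17, 10) = 19448. Through P₁: C(5, 2)·C(12, 8) = 4950. Through P₂: C(10, 5)·C(7, 5) = 5292. Since P₁ is strictly southwest of P₂, a monotone path through both must visit P₁ then P₂; paths through both = C(5, 2)·C(5, 3)·C(7, 5) = 2100. Avoid both = 19448 − 4950 − 5292 + 2100 = 11306.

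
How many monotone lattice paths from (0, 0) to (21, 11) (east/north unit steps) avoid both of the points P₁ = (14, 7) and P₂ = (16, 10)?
Number of paths = 65758470

Inclusion–exclusion. Total paths: C(32, 21) = 129024480. Through P₁: C(21, 14)·C(11, 7) = 38372400. Through P₂: C(26, 16)·C(6, 5) = 31870410. Since P₁ is strictly southwest of P₂, a monotone path through both must visit P₁ then P₂; paths through both = C(21, 14)·C(5, 2)·C(6, 5) = 6976800. Avoid both = 129024480 − 38372400 − 31870410 + 6976800 = 65758470.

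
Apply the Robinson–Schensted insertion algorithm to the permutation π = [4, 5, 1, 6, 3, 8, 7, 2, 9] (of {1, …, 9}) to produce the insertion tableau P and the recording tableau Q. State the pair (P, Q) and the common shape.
P = [1, 2, 6, 7, 9] / [3, 5, 8] / [4];  Q = [1, 2, 4, 6, 9] / [3, 5, 7] / [8];  common shape = (5, 3, 1)

Row-insert the values π_1, π_2, … into P one at a time, bumping the leftmost entry strictly greater than the inserted value down to the next row. The recording tableau Q records, in position (i, j), the step at which that cell was added to P.
  Insert 4 (step 1): P = [4];  Q = [1]
  Insert 5 (step 2): P = [4, 5];  Q = [1, 2]
  Insert 1 (step 3): P = [1, 5] / [4];  Q = [1, 2] / [3]
  Insert 6 (step 4): P = [1, 5, 6] / [4];  Q = [1, 2, 4] / [3]
  Insert 3 (step 5): P = [1, 3, 6] / [4, 5];  Q = [1, 2, 4] / [3, 5]
  Insert 8 (step 6): P = [1, 3, 6, 8] / [4, 5];  Q = [1, 2, 4, 6] / [3, 5]
  Insert 7 (step 7): P = [1, 3, 6, 7] / [4, 5, 8];  Q = [1, 2, 4, 6] / [3, 5, 7]
  Insert 2 (step 8): P = [1, 2, 6, 7] / [3, 5, 8] / [4];  Q = [1, 2, 4, 6] / [3, 5, 7] / [8]
  Insert 9 (step 9): P = [1, 2, 6, 7, 9] / [3, 5, 8] / [4];  Q = [1, 2, 4, 6, 9] / [3, 5, 7] / [8]
Final shape: (5, 3, 1).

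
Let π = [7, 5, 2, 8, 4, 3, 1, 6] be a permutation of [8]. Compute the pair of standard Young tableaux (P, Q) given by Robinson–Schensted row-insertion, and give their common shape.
P = [1, 3, 6] / [2, 8] / [4] / [5] / [7];  Q = [1, 4, 8] / [2, 5] / [3] / [6] / [7];  common shape = (3, 2, 1, 1, 1)

Row-insert the values π_1, π_2, … into P one at a time, bumping the leftmost entry strictly greater than the inserted value down to the next row. The recording tableau Q records, in position (i, j), the step at which that cell was added to P.
  Insert 7 (step 1): P = [7];  Q = [1]
  Insert 5 (step 2): P = [5] / [7];  Q = [1] / [2]
  Insert 2 (step 3): P = [2] / [5] / [7];  Q = [1] / [2] / [3]
  Insert 8 (step 4): P = [2, 8] / [5] / [7];  Q = [1, 4] / [2] / [3]
  Insert 4 (step 5): P = [2, 4] / [5, 8] / [7];  Q = [1, 4] / [2, 5] / [3]
  Insert 3 (step 6): P = [2, 3] / [4, 8] / [5] / [7];  Q = [1, 4] / [2, 5] / [3] / [6]
  Insert 1 (step 7): P = [1, 3] / [2, 8] / [4] / [5] / [7];  Q = [1, 4] / [2, 5] / [3] / [6] / [7]
  Insert 6 (step 8): P = [1, 3, 6] / [2, 8] / [4] / [5] / [7];  Q = [1, 4, 8] / [2, 5] / [3] / [6] / [7]
Final shape: (3, 2, 1, 1, 1).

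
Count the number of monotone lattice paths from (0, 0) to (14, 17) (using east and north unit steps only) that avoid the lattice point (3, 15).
Number of paths = 265118877

Total paths from (0, 0) to (14, 17): C(31, 14) = 265182525. Paths through (3, 15): (paths (0, 0) → (3, 15)) × (paths (3, 15) → (14, 17)) = C(18, 3) · C(13, 11) = 816 · 78 = 63648. Avoidance count = 265182525 − 63648 = 265118877.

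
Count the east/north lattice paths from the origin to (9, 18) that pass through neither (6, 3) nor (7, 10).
Number of paths = 3773361

Inclusion–exclusion. Total paths: C(27, 9) = 4686825. Through P₁: C(9, 6)·C(18, 3) = 68544. Through P₂: C(17, 7)·C(10, 2) = 875160. Since P₁ is strictly southwest of P₂, a monotone path through both must visit P₁ then P₂; paths through both = C(9, 6)·C(8, 1)·C(10, 2) = 30240. Avoid both = 4686825 − 68544 − 875160 + 30240 = 3773361.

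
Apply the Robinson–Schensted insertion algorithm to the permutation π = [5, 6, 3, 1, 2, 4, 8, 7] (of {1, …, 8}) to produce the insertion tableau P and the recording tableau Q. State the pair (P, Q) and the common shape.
P = [1, 2, 4, 7] / [3, 6, 8] / [5];  Q = [1, 2, 6, 7] / [3, 5, 8] / [4];  common shape = (4, 3, 1)

Row-insert the values π_1, π_2, … into P one at a time, bumping the leftmost entry strictly greater than the inserted value down to the next row. The recording tableau Q records, in position (i, j), the step at which that cell was added to P.
  Insert 5 (step 1): P = [5];  Q = [1]
  Insert 6 (step 2): P = [5, 6];  Q = [1, 2]
  Insert 3 (step 3): P = [3, 6] / [5];  Q = [1, 2] / [3]
  Insert 1 (step 4): P = [1, 6] / [3] / [5];  Q = [1, 2] / [3] / [4]
  Insert 2 (step 5): P = [1, 2] / [3, 6] / [5];  Q = [1, 2] / [3, 5] / [4]
  Insert 4 (step 6): P = [1, 2, 4] / [3, 6] / [5];  Q = [1, 2, 6] / [3, 5] / [4]
  Insert 8 (step 7): P = [1, 2, 4, 8] / [3, 6] / [5];  Q = [1, 2, 6, 7] / [3, 5] / [4]
  Insert 7 (step 8): P = [1, 2, 4, 7] / [3, 6, 8] / [5];  Q = [1, 2, 6, 7] / [3, 5, 8] / [4]
Final shape: (4, 3, 1).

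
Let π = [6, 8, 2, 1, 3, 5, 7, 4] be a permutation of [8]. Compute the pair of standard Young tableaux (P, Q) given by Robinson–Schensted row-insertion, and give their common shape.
P = [1, 3, 4, 7] / [2, 5] / [6, 8];  Q = [1, 2, 6, 7] / [3, 5] / [4, 8];  common shape = (4, 2, 2)

Row-insert the values π_1, π_2, … into P one at a time, bumping the leftmost entry strictly greater than the inserted value down to the next row. The recording tableau Q records, in position (i, j), the step at which that cell was added to P.
  Insert 6 (step 1): P = [6];  Q = [1]
  Insert 8 (step 2): P = [6, 8];  Q = [1, 2]
  Insert 2 (step 3): P = [2, 8] / [6];  Q = [1, 2] / [3]
  Insert 1 (step 4): P = [1, 8] / [2] / [6];  Q = [1, 2] / [3] / [4]
  Insert 3 (step 5): P = [1, 3] / [2, 8] / [6];  Q = [1, 2] / [3, 5] / [4]
  Insert 5 (step 6): P = [1, 3, 5] / [2, 8] / [6];  Q = [1, 2, 6] / [3, 5] / [4]
  Insert 7 (step 7): P = [1, 3, 5, 7] / [2, 8] / [6];  Q = [1, 2, 6, 7] / [3, 5] / [4]
  Insert 4 (step 8): P = [1, 3, 4, 7] / [2, 5] / [6, 8];  Q = [1, 2, 6, 7] / [3, 5] / [4, 8]
Final shape: (4, 2, 2).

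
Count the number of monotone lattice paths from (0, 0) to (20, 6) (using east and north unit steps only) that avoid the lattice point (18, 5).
Number of paths = 129283

Total paths from (0, 0) to (20, 6): C(26, 20) = 230230. Paths through (18, 5): (paths (0, 0) → (18, 5)) × (paths (18, 5) → (20, 6)) = C(23, 18) · C(3, 2) = 33649 · 3 = 100947. Avoidance count = 230230 − 100947 = 129283.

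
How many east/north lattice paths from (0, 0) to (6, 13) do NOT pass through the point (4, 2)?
Number of paths = 25962

Total paths from (0, 0) to (6, 13): C(19, 6) = 27132. Paths through (4, 2): (paths (0, 0) → (4, 2)) × (paths (4, 2) → (6, 13)) = C(6, 4) · C(13, 2) = 15 · 78 = 1170. Avoidance count = 27132 − 1170 = 25962.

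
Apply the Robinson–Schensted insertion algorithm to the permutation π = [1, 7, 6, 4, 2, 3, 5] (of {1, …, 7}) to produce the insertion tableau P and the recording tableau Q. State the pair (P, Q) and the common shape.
P = [1, 2, 3, 5] / [4] / [6] / [7];  Q = [1, 2, 6, 7] / [3] / [4] / [5];  common shape = (4, 1, 1, 1)

Row-insert the values π_1, π_2, … into P one at a time, bumping the leftmost entry strictly greater than the inserted value down to the next row. The recording tableau Q records, in position (i, j), the step at which that cell was added to P.
  Insert 1 (step 1): P = [1];  Q = [1]
  Insert 7 (step 2): P = [1, 7];  Q = [1, 2]
  Insert 6 (step 3): P = [1, 6] / [7];  Q = [1, 2] / [3]
  Insert 4 (step 4): P = [1, 4] / [6] / [7];  Q = [1, 2] / [3] / [4]
  Insert 2 (step 5): P = [1, 2] / [4] / [6] / [7];  Q = [1, 2] / [3] / [4] / [5]
  Insert 3 (step 6): P = [1, 2, 3] / [4] / [6] / [7];  Q = [1, 2, 6] / [3] / [4] / [5]
  Insert 5 (step 7): P = [1, 2, 3, 5] / [4] / [6] / [7];  Q = [1, 2, 6, 7] / [3] / [4] / [5]
Final shape: (4, 1, 1, 1).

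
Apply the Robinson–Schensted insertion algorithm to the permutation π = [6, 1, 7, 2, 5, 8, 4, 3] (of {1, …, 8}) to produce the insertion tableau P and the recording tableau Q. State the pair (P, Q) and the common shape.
P = [1, 2, 3, 8] / [4, 7] / [5] / [6];  Q = [1, 3, 5, 6] / [2, 4] / [7] / [8];  common shape = (4, 2, 1, 1)

Row-insert the values π_1, π_2, … into P one at a time, bumping the leftmost entry strictly greater than the inserted value down to the next row. The recording tableau Q records, in position (i, j), the step at which that cell was added to P.
  Insert 6 (step 1): P = [6];  Q = [1]
  Insert 1 (step 2): P = [1] / [6];  Q = [1] / [2]
  Insert 7 (step 3): P = [1, 7] / [6];  Q = [1, 3] / [2]
  Insert 2 (step 4): P = [1, 2] / [6, 7];  Q = [1, 3] / [2, 4]
  Insert 5 (step 5): P = [1, 2, 5] / [6, 7];  Q = [1, 3, 5] / [2, 4]
  Insert 8 (step 6): P = [1, 2, 5, 8] / [6, 7];  Q = [1, 3, 5, 6] / [2, 4]
  Insert 4 (step 7): P = [1, 2, 4, 8] / [5, 7] / [6];  Q = [1, 3, 5, 6] / [2, 4] / [7]
  Insert 3 (step 8): P = [1, 2, 3, 8] / [4, 7] / [5] / [6];  Q = [1, 3, 5, 6] / [2, 4] / [7] / [8]
Final shape: (4, 2, 1, 1).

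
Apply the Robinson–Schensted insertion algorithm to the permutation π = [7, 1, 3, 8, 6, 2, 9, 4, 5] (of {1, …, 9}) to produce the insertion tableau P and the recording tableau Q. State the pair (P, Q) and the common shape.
P = [1, 2, 4, 5] / [3, 6, 9] / [7, 8];  Q = [1, 3, 4, 7] / [2, 5, 9] / [6, 8];  common shape = (4, 3, 2)

Row-insert the values π_1, π_2, … into P one at a time, bumping the leftmost entry strictly greater than the inserted value down to the next row. The recording tableau Q records, in position (i, j), the step at which that cell was added to P.
  Insert 7 (step 1): P = [7];  Q = [1]
  Insert 1 (step 2): P = [1] / [7];  Q = [1] / [2]
  Insert 3 (step 3): P = [1, 3] / [7];  Q = [1, 3] / [2]
  Insert 8 (step 4): P = [1, 3, 8] / [7];  Q = [1, 3, 4] / [2]
  Insert 6 (step 5): P = [1, 3, 6] / [7, 8];  Q = [1, 3, 4] / [2, 5]
  Insert 2 (step 6): P = [1, 2, 6] / [3, 8] / [7];  Q = [1, 3, 4] / [2, 5] / [6]
  Insert 9 (step 7): P = [1, 2, 6, 9] / [3, 8] / [7];  Q = [1, 3, 4, 7] / [2, 5] / [6]
  Insert 4 (step 8): P = [1, 2, 4, 9] / [3, 6] / [7, 8];  Q = [1, 3, 4, 7] / [2, 5] / [6, 8]
  Insert 5 (step 9): P = [1, 2, 4, 5] / [3, 6, 9] / [7, 8];  Q = [1, 3, 4, 7] / [2, 5, 9] / [6, 8]
Final shape: (4, 3, 2).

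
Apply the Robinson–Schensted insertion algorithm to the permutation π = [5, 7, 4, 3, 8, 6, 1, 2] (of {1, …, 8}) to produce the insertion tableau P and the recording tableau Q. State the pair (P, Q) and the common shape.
P = [1, 2, 8] / [3, 6] / [4, 7] / [5];  Q = [1, 2, 5] / [3, 6] / [4, 8] / [7];  common shape = (3, 2, 2, 1)

Row-insert the values π_1, π_2, … into P one at a time, bumping the leftmost entry strictly greater than the inserted value down to the next row. The recording tableau Q records, in position (i, j), the step at which that cell was added to P.
  Insert 5 (step 1): P = [5];  Q = [1]
  Insert 7 (step 2): P = [5, 7];  Q = [1, 2]
  Insert 4 (step 3): P = [4, 7] / [5];  Q = [1, 2] / [3]
  Insert 3 (step 4): P = [3, 7] / [4] / [5];  Q = [1, 2] / [3] / [4]
  Insert 8 (step 5): P = [3, 7, 8] / [4] / [5];  Q = [1, 2, 5] / [3] / [4]
  Insert 6 (step 6): P = [3, 6, 8] / [4, 7] / [5];  Q = [1, 2, 5] / [3, 6] / [4]
  Insert 1 (step 7): P = [1, 6, 8] / [3, 7] / [4] / [5];  Q = [1, 2, 5] / [3, 6] / [4] / [7]
  Insert 2 (step 8): P = [1, 2, 8] / [3, 6] / [4, 7] / [5];  Q = [1, 2, 5] / [3, 6] / [4, 8] / [7]
Final shape: (3, 2, 2, 1).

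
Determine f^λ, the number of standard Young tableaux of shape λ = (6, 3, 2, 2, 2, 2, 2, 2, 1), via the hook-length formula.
# SYT of shape (6, 3, 2, 2, 2, 2, 2, 2, 1) = 192053862

Hook-length formula: f^λ = n! / Π hook(c), product over all cells c of the Young diagram. For λ = (6, 3, 2, 2, 2, 2, 2, 2, 1), n = 22 boxes. Hook lengths by row (left-to-right, top-to-bottom): [14, 12, 5, 3, 2, 1]; [10, 8, 1]; [8, 6]; [7, 5]; [6, 4]; [5, 3]; [4, 2]; [3, 1]; [1]. Product of hooks = 5852528640000. So f^λ = 22! / 5852528640000 = 1124000727777607680000 / 5852528640000 = 192053862.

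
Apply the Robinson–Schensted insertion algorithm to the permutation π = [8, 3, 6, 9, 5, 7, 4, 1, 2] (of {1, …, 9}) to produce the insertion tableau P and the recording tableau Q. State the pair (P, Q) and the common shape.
P = [1, 2, 7] / [3, 4] / [5, 9] / [6] / [8];  Q = [1, 3, 4] / [2, 6] / [5, 9] / [7] / [8];  common shape = (3, 2, 2, 1, 1)

Row-insert the values π_1, π_2, … into P one at a time, bumping the leftmost entry strictly greater than the inserted value down to the next row. The recording tableau Q records, in position (i, j), the step at which that cell was added to P.
  Insert 8 (step 1): P = [8];  Q = [1]
  Insert 3 (step 2): P = [3] / [8];  Q = [1] / [2]
  Insert 6 (step 3): P = [3, 6] / [8];  Q = [1, 3] / [2]
  Insert 9 (step 4): P = [3, 6, 9] / [8];  Q = [1, 3, 4] / [2]
  Insert 5 (step 5): P = [3, 5, 9] / [6] / [8];  Q = [1, 3, 4] / [2] / [5]
  Insert 7 (step 6): P = [3, 5, 7] / [6, 9] / [8];  Q = [1, 3, 4] / [2, 6] / [5]
  Insert 4 (step 7): P = [3, 4, 7] / [5, 9] / [6] / [8];  Q = [1, 3, 4] / [2, 6] / [5] / [7]
  Insert 1 (step 8): P = [1, 4, 7] / [3, 9] / [5] / [6] / [8];  Q = [1, 3, 4] / [2, 6] / [5] / [7] / [8]
  Insert 2 (step 9): P = [1, 2, 7] / [3, 4] / [5, 9] / [6] / [8];  Q = [1, 3, 4] / [2, 6] / [5, 9] / [7] / [8]
Final shape: (3, 2, 2, 1, 1).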